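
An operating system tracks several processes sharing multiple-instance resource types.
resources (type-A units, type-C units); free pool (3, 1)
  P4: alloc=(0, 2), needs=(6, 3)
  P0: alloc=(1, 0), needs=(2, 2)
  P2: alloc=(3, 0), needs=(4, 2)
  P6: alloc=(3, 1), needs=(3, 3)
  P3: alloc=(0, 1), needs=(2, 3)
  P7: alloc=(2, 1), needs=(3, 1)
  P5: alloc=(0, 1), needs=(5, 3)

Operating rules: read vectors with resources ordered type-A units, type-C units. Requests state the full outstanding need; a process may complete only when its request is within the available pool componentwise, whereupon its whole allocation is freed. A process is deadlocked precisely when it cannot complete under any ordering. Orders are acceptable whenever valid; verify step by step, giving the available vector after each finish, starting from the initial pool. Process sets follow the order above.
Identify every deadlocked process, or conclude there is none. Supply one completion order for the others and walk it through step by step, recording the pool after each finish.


The deadlocked set is P4, P6, P3 and P5.
Key observation: no order helps: past P7, P2, P0, the free pool tops out at (9, 2), below what each blocked process needs in type-C units.
One completion order for the rest: P7, P2, P0. Verifying each step:
  pool = (3, 1)
  P7 needs (3, 1) <= (3, 1) -> finishes; pool += (2, 1) = (5, 2)
  P2 needs (4, 2) <= (5, 2) -> finishes; pool += (3, 0) = (8, 2)
  P0 needs (2, 2) <= (8, 2) -> finishes; pool += (1, 0) = (9, 2)
The blocked processes can never fit:
  P4 still needs (6, 3) but only (9, 2) is free — short on type-C units
  P6 still needs (3, 3) but only (9, 2) is free — short on type-C units
  P3 still needs (2, 3) but only (9, 2) is free — short on type-C units
  P5 still needs (5, 3) but only (9, 2) is free — short on type-C units


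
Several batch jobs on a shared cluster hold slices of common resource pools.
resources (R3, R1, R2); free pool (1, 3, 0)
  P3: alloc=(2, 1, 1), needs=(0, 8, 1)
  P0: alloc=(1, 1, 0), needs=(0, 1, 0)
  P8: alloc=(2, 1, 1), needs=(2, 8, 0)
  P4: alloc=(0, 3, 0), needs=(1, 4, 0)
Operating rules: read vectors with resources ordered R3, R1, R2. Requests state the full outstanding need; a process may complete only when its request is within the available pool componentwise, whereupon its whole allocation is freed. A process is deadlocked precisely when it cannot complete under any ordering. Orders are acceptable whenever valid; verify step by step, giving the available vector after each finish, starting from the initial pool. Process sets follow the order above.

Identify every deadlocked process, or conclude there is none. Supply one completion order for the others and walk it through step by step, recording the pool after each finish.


The deadlocked set is P3 and P8.
Key observation: no order helps: past P0, P4, the free pool tops out at (2, 7, 0), below what each blocked process needs in R1.
The rest can finish in the order P0, P4. Verifying each step:
  pool = (1, 3, 0)
  run P0 (needs (0, 1, 0), free (1, 3, 0)); after release of (1, 1, 0) the pool is (2, 4, 0)
  run P4 (needs (1, 4, 0), free (2, 4, 0)); after release of (0, 3, 0) the pool is (2, 7, 0)
None of the blocked processes ever fits:
  P3 still needs (0, 8, 1) but only (2, 7, 0) is free — short on R1 and R2
  P8 still needs (2, 8, 0) but only (2, 7, 0) is free — short on R1


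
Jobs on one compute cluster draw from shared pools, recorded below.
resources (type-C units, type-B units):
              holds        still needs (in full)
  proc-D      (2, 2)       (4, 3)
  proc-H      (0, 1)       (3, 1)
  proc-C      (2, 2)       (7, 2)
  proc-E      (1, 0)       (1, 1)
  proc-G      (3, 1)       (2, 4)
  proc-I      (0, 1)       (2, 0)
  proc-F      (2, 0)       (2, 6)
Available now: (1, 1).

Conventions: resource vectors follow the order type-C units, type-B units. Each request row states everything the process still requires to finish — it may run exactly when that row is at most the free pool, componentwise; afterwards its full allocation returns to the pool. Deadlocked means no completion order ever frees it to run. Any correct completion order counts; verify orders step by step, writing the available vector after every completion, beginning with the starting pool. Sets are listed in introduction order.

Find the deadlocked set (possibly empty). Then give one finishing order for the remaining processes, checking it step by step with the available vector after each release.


Deadlocked set: proc-D, proc-H, proc-C, proc-G and proc-F.
Key observation: after proc-E, proc-I the pool peaks at (2, 2), and each blocked process is short somewhere: proc-D on type-C units, type-B units; proc-H on type-C units; proc-C on type-C units; proc-G on type-B units; proc-F on type-B units.
One completion order for the rest: proc-E, proc-I. Verifying each step:
  pool = (1, 1)
  proc-E needs (1, 1) <= (1, 1) -> finishes; pool += (1, 0) = (2, 1)
  proc-I needs (2, 0) <= (2, 1) -> finishes; pool += (0, 1) = (2, 2)
The blocked processes can never fit:
  blocked: proc-D wants (4, 3), pool (2, 2) — not enough type-C units and type-B units
  blocked: proc-H wants (3, 1), pool (2, 2) — not enough type-C units
  blocked: proc-C wants (7, 2), pool (2, 2) — not enough type-C units
  blocked: proc-G wants (2, 4), pool (2, 2) — not enough type-B units
  blocked: proc-F wants (2, 6), pool (2, 2) — not enough type-B units


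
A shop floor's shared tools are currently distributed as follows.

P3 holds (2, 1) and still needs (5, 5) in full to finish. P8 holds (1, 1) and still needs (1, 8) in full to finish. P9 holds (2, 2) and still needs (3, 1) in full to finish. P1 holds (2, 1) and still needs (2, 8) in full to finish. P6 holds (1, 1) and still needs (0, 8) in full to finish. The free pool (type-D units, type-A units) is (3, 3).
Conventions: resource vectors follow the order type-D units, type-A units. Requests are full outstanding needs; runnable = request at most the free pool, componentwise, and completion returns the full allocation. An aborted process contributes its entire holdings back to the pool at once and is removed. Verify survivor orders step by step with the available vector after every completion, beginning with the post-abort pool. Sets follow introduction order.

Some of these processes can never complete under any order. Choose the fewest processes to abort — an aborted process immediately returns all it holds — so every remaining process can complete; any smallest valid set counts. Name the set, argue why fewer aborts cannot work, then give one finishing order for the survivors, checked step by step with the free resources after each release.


The answer: abort P8 and P1.
Key observation: no ordering could ever have run P6 before the abort of P8 and P1; with (3, 2) back in the pool it fits at step 3.
Why nothing smaller works — every single abort fails: P3 alone leaves P8 blocked (short on type-A units); P8 alone leaves P1 blocked (short on type-A units); P9 alone leaves P8 blocked (short on type-A units); P1 alone leaves P8 blocked (short on type-A units); P6 alone leaves P8 blocked (short on type-A units).
Survivors finish in the order: P3, P9, P6. Walking it through (pool after the aborts first):
  pool = (6, 5)
  run P3 (needs (5, 5), free (6, 5)); after release of (2, 1) the pool is (8, 6)
  run P9 (needs (3, 1), free (8, 6)); after release of (2, 2) the pool is (10, 8)
  run P6 (needs (0, 8), free (10, 8)); after release of (1, 1) the pool is (11, 9)


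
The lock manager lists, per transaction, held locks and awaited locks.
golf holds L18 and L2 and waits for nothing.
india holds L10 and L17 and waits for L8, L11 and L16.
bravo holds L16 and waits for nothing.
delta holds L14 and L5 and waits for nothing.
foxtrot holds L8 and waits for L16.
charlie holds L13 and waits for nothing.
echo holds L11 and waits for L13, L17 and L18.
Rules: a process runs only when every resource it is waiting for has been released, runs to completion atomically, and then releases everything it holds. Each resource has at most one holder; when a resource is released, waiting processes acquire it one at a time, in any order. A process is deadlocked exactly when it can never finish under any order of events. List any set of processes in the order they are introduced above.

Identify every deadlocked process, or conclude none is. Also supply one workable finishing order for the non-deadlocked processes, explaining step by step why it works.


Deadlocked set: india and echo.
Key observation: the waits loop around india -> echo -> india with no way out; no other process is dragged down with it.
A valid finishing order for the others: charlie, bravo, golf, foxtrot, delta.
Check, step by step:
  charlie: no waits; runs immediately, freeing L13
  bravo: no waits; runs immediately, freeing L16
  golf: no waits; runs immediately, freeing L18 and L2
  foxtrot: everything it awaited (L16) is free; runs, freeing L8
  delta: no waits; runs immediately, freeing L14 and L5


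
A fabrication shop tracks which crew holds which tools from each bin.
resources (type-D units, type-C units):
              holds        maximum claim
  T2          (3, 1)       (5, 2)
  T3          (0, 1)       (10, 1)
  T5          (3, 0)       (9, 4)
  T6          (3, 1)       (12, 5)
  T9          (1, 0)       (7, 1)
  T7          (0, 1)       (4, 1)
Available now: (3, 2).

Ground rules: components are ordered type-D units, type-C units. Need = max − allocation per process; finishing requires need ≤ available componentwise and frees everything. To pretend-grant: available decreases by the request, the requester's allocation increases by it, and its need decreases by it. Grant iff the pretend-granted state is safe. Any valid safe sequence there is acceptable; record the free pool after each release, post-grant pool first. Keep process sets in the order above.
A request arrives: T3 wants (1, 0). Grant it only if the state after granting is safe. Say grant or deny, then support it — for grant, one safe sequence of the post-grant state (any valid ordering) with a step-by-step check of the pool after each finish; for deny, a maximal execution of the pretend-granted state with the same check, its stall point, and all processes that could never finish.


DENY. Granting would leave the state unsafe.
Key observation: type-D units is the bottleneck — with T2, T7 done the pool holds (5, 4), short of every remaining need.
Pretend the grant happened; the run T2, T7 goes as far as possible. Verifying each step:
  pool = (2, 2)
  T2 needs (2, 1) <= (2, 2) -> finishes; pool += (3, 1) = (5, 3)
  T7 needs (4, 0) <= (5, 3) -> finishes; pool += (0, 1) = (5, 4)
  T3 still needs (9, 0) but only (5, 4) is free — short on type-D units
  T5 still needs (6, 4) but only (5, 4) is free — short on type-D units
  T6 still needs (9, 4) but only (5, 4) is free — short on type-D units
  T9 still needs (6, 1) but only (5, 4) is free — short on type-D units
Post-grant, the permanently blocked set is T3, T5, T6 and T9.


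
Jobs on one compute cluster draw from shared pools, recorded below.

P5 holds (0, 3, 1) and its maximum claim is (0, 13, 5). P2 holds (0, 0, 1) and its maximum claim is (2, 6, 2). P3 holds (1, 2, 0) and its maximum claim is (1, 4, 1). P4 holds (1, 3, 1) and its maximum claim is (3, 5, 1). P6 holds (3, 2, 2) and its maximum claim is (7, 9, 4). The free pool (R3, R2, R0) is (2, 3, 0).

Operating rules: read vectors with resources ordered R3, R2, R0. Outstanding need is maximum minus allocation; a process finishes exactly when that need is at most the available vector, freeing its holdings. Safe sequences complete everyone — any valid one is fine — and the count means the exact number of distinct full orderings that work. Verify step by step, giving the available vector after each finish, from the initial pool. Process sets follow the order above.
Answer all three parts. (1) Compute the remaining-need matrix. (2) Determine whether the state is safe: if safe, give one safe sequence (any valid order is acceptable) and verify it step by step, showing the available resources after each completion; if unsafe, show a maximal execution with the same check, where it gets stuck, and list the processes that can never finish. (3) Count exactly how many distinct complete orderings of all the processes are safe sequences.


(1) Remaining need (order R3, R2, R0):
  P5: (0, 10, 4)
  P2: (2, 6, 1)
  P3: (0, 2, 1)
  P4: (2, 2, 0)
  P6: (4, 7, 2)
(2) SAFE, for example via the order P4, P3, P2, P6, P5.
Key observation: reading the order forward, P4 is the first process whose need (2, 2, 0) meets the free pool (2, 3, 0) exactly on a resource it requests.
Check, step by step:
  pool = (2, 3, 0)
  P4: need (2, 2, 0) fits (2, 3, 0); releases (1, 3, 1), pool now (3, 6, 1)
  P3: need (0, 2, 1) fits (3, 6, 1); releases (1, 2, 0), pool now (4, 8, 1)
  P2: need (2, 6, 1) fits (4, 8, 1); releases (0, 0, 1), pool now (4, 8, 2)
  P6: need (4, 7, 2) fits (4, 8, 2); releases (3, 2, 2), pool now (7, 10, 4)
  P5: need (0, 10, 4) fits (7, 10, 4); releases (0, 3, 1), pool now (7, 13, 5)
(3) Precisely 2 of the possible complete orderings are safe sequences.


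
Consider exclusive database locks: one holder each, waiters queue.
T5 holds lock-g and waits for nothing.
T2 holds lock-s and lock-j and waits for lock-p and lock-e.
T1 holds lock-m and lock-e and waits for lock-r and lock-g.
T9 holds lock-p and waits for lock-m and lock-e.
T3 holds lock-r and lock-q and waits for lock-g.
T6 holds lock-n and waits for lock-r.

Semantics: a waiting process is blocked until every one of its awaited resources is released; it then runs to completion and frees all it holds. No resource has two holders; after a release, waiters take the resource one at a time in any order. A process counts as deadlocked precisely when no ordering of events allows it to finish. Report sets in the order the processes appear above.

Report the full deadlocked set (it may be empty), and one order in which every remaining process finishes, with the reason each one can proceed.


No process is deadlocked.
Key observation: all waits point, directly or indirectly, at processes that can finish, so nothing is permanently blocked.
One completion order for the rest: T5, T3, T1, T6, T9, T2.
Check, step by step:
  run T5 (it waits on nothing); releases lock-g
  T3: everything it awaited (lock-g) is free; runs, freeing lock-r and lock-q
  T1: everything it awaited (lock-r and lock-g) is free; runs, freeing lock-m and lock-e
  T6: everything it awaited (lock-r) is free; runs, freeing lock-n
  T9: everything it awaited (lock-m and lock-e) is free; runs, freeing lock-p
  T2: everything it awaited (lock-p and lock-e) is free; runs, freeing lock-s and lock-j


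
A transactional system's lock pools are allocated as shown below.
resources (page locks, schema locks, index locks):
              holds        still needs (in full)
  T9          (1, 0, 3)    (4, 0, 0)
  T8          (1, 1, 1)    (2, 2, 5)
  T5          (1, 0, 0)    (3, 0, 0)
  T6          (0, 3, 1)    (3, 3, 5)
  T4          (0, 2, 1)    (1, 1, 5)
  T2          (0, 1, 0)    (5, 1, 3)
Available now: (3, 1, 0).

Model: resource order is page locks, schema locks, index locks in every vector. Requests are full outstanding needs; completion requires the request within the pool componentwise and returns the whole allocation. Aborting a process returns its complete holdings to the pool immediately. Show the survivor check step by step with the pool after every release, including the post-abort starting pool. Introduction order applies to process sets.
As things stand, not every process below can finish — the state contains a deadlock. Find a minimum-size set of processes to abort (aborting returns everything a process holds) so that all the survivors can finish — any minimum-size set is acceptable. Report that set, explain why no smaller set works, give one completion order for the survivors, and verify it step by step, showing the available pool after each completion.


The answer: abort T8 and T6.
Key observation: no ordering could ever have run T4 before the abort of T8 and T6; with (1, 4, 2) back in the pool it fits at step 4.
Minimality, checking each single-abort alternative: T9 alone leaves T8 blocked (short on index locks); T8 alone leaves T6 blocked (short on index locks); T5 alone leaves T8 blocked (short on index locks); T6 alone leaves T8 blocked (short on index locks); T4 alone leaves T8 blocked (short on index locks); T2 alone leaves T8 blocked (short on index locks).
Survivors finish in the order: T5, T9, T2, T4. Step-by-step check (pool after the aborts first):
  pool = (4, 5, 2)
  T5: need (3, 0, 0) fits (4, 5, 2); releases (1, 0, 0), pool now (5, 5, 2)
  T9: need (4, 0, 0) fits (5, 5, 2); releases (1, 0, 3), pool now (6, 5, 5)
  T2: need (5, 1, 3) fits (6, 5, 5); releases (0, 1, 0), pool now (6, 6, 5)
  T4: need (1, 1, 5) fits (6, 6, 5); releases (0, 2, 1), pool now (6, 8, 6)


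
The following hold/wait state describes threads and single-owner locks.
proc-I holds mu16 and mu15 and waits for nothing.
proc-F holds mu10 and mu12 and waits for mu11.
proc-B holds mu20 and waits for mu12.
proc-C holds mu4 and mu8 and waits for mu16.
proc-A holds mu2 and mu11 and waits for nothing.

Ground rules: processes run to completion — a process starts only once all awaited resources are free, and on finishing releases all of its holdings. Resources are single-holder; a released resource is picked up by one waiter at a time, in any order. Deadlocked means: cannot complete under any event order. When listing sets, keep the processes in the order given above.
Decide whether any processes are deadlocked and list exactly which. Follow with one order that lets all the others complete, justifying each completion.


Nothing here is deadlocked.
Key observation: the waits form no ring: some process can always run, and its releases unblock the others one by one.
The rest can finish in the order proc-I, proc-A, proc-F, proc-C, proc-B.
Check, step by step:
  proc-I: no waits; runs immediately, freeing mu16 and mu15
  proc-A: no waits; runs immediately, freeing mu2 and mu11
  proc-F waits on mu11 — all released -> runs and releases mu10 and mu12
  proc-C waits on mu16 — all released -> runs and releases mu4 and mu8
  proc-B waits on mu12 — all released -> runs and releases mu20


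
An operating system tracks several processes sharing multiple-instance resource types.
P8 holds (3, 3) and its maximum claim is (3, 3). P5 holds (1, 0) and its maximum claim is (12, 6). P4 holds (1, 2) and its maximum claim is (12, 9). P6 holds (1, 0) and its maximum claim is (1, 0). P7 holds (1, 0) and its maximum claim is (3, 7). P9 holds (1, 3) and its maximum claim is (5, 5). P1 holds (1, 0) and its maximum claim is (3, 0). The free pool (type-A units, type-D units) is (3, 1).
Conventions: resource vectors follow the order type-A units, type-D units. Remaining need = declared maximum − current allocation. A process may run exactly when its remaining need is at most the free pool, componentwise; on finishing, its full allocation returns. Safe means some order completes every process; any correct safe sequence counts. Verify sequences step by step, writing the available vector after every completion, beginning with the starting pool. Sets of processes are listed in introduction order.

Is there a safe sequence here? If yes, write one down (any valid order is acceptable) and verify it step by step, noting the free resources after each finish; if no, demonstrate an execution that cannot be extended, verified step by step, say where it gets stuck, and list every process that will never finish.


UNSAFE.
Key observation: once P8, P6, P9, P7, P1 finish, the pool peaks at (10, 7) — and every remaining process still needs more type-A units than that.
Going as far as possible: P8, P6, P9, P7, P1; after that, nothing fits. Check, step by step:
  pool = (3, 1)
  P8: need (0, 0) fits (3, 1); releases (3, 3), pool now (6, 4)
  P6: need (0, 0) fits (6, 4); releases (1, 0), pool now (7, 4)
  P9: need (4, 2) fits (7, 4); releases (1, 3), pool now (8, 7)
  P7: need (2, 7) fits (8, 7); releases (1, 0), pool now (9, 7)
  P1: need (2, 0) fits (9, 7); releases (1, 0), pool now (10, 7)
  blocked: P5 wants (11, 6), pool (10, 7) — not enough type-A units
  blocked: P4 wants (11, 7), pool (10, 7) — not enough type-A units
Never able to finish: P5 and P4.


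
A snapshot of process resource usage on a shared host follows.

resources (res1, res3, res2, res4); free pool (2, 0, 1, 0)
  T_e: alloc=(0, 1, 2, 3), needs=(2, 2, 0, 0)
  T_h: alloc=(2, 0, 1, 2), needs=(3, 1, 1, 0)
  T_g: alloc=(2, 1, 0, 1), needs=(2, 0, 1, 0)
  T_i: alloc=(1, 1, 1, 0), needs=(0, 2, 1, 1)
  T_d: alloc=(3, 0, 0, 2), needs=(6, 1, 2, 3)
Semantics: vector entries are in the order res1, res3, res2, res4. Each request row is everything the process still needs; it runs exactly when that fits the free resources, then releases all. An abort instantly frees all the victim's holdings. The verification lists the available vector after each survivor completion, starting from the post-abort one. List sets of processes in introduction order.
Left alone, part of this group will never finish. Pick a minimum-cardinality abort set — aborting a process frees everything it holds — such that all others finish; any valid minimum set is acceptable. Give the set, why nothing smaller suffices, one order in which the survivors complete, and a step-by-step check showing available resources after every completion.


Minimum abort set: T_e.
Key observation: no ordering could ever have run T_i before the abort of T_e; with (0, 1, 2, 3) back in the pool it fits at step 4.
Minimality: the empty abort set fails — the state is deadlocked as it stands.
The survivors complete as T_g, T_h, T_d, T_i. Walking it through (starting from the post-abort pool):
  pool = (2, 1, 3, 3)
  T_g: need (2, 0, 1, 0) fits (2, 1, 3, 3); releases (2, 1, 0, 1), pool now (4, 2, 3, 4)
  T_h: need (3, 1, 1, 0) fits (4, 2, 3, 4); releases (2, 0, 1, 2), pool now (6, 2, 4, 6)
  T_d: need (6, 1, 2, 3) fits (6, 2, 4, 6); releases (3, 0, 0, 2), pool now (9, 2, 4, 8)
  T_i: need (0, 2, 1, 1) fits (9, 2, 4, 8); releases (1, 1, 1, 0), pool now (10, 3, 5, 8)


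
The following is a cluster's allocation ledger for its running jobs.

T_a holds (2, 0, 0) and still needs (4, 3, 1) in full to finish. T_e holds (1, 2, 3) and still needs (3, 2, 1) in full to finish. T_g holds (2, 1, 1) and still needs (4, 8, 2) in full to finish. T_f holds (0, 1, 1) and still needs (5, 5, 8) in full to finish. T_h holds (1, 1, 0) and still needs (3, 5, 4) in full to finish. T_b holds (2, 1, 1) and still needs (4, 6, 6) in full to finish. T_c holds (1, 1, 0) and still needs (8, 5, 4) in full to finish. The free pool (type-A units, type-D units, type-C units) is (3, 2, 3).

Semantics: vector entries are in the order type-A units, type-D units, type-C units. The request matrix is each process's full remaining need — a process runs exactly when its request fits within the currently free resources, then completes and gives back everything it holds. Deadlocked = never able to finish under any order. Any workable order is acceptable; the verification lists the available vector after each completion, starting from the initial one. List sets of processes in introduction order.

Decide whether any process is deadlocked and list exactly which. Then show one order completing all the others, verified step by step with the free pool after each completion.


The deadlocked set is T_g, T_f, T_h, T_b and T_c.
Key observation: even finishing T_e, T_a leaves just (6, 4, 6) free — too little type-D units for any of the remaining processes.
The rest can finish in the order T_e, T_a. Step-by-step check:
  pool = (3, 2, 3)
  run T_e (needs (3, 2, 1), free (3, 2, 3)); after release of (1, 2, 3) the pool is (4, 4, 6)
  run T_a (needs (4, 3, 1), free (4, 4, 6)); after release of (2, 0, 0) the pool is (6, 4, 6)
The stuck group stays short no matter what:
  T_g cannot run: need (4, 8, 2) vs free (6, 4, 6) (insufficient type-D units)
  T_f cannot run: need (5, 5, 8) vs free (6, 4, 6) (insufficient type-D units and type-C units)
  T_h cannot run: need (3, 5, 4) vs free (6, 4, 6) (insufficient type-D units)
  T_b cannot run: need (4, 6, 6) vs free (6, 4, 6) (insufficient type-D units)
  T_c cannot run: need (8, 5, 4) vs free (6, 4, 6) (insufficient type-A units and type-D units)


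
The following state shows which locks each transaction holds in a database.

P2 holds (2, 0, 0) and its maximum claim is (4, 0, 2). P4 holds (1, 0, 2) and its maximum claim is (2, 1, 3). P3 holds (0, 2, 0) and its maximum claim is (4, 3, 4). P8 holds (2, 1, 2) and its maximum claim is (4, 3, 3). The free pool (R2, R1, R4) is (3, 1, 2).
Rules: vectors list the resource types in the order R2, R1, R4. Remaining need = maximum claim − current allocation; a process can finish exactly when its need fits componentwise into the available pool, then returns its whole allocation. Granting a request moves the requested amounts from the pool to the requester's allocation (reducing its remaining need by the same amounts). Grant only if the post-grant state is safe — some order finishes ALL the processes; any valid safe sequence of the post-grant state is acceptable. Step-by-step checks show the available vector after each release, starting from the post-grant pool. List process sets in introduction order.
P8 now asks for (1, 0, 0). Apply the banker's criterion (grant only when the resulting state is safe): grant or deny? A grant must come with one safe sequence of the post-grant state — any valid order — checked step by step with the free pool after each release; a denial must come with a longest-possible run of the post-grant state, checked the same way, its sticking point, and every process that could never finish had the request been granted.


GRANT — the state after the grant stays safe, e.g. via P4, P2, P3, P8.
Key observation: granting shrinks the pool to (2, 1, 2), yet P4 still fits and the chain goes through.
Verifying the post-grant state step by step:
  pool = (2, 1, 2)
  run P4 (needs (1, 1, 1), free (2, 1, 2)); after release of (1, 0, 2) the pool is (3, 1, 4)
  run P2 (needs (2, 0, 2), free (3, 1, 4)); after release of (2, 0, 0) the pool is (5, 1, 4)
  run P3 (needs (4, 1, 4), free (5, 1, 4)); after release of (0, 2, 0) the pool is (5, 3, 4)
  run P8 (needs (1, 2, 1), free (5, 3, 4)); after release of (3, 1, 2) the pool is (8, 4, 6)


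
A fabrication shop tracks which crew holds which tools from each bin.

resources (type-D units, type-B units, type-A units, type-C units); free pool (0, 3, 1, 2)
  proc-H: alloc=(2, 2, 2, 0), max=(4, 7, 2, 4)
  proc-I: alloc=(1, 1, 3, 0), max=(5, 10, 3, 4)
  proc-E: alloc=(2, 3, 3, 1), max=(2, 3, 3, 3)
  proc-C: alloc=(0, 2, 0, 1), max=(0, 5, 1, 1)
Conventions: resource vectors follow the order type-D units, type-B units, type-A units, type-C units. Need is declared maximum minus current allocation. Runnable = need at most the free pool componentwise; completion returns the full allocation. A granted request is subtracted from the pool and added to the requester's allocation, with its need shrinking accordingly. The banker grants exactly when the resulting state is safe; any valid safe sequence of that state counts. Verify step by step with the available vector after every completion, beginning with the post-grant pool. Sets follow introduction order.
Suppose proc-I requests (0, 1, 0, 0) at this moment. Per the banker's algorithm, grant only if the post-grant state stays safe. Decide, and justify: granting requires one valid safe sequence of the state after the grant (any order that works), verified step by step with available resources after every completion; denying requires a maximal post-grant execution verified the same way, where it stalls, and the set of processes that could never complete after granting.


GRANT — the state after the grant stays safe, e.g. via proc-E, proc-C, proc-H, proc-I.
Key observation: the grant leaves (0, 2, 1, 2) free — enough for proc-E, whose release restarts the cascade.
Step-by-step check of the post-grant state:
  pool = (0, 2, 1, 2)
  run proc-E (needs (0, 0, 0, 2), free (0, 2, 1, 2)); after release of (2, 3, 3, 1) the pool is (2, 5, 4, 3)
  run proc-C (needs (0, 3, 1, 0), free (2, 5, 4, 3)); after release of (0, 2, 0, 1) the pool is (2, 7, 4, 4)
  run proc-H (needs (2, 5, 0, 4), free (2, 7, 4, 4)); after release of (2, 2, 2, 0) the pool is (4, 9, 6, 4)
  run proc-I (needs (4, 8, 0, 4), free (4, 9, 6, 4)); after release of (1, 2, 3, 0) the pool is (5, 11, 9, 4)


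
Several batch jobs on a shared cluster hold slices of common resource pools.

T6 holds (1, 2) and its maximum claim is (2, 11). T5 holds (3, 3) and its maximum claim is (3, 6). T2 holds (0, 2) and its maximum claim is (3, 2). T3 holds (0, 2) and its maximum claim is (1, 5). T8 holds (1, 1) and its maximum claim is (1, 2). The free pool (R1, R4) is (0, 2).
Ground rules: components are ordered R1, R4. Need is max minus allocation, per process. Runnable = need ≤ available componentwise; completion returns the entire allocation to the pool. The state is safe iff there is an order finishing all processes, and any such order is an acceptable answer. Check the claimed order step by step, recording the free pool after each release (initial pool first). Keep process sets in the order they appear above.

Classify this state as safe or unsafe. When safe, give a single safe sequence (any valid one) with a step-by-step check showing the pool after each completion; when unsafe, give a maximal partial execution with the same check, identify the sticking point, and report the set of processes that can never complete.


The state is SAFE; one workable sequence: T8, T5, T2, T3, T6.
Key observation: at T5 the run first touches a limit — (0, 3) against (1, 3), exact on a resource it actually requests.
Walking it through:
  pool = (0, 2)
  T8: need (0, 1) fits (0, 2); releases (1, 1), pool now (1, 3)
  T5: need (0, 3) fits (1, 3); releases (3, 3), pool now (4, 6)
  T2: need (3, 0) fits (4, 6); releases (0, 2), pool now (4, 8)
  T3: need (1, 3) fits (4, 8); releases (0, 2), pool now (4, 10)
  T6: need (1, 9) fits (4, 10); releases (1, 2), pool now (5, 12)


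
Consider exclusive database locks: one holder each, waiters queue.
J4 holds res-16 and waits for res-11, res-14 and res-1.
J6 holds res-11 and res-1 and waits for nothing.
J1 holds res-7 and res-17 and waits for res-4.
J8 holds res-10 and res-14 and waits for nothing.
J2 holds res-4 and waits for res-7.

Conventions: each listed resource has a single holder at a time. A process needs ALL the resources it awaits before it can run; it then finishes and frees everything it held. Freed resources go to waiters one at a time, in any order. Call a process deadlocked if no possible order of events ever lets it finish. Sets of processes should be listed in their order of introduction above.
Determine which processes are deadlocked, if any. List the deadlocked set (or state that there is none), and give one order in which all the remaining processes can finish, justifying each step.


Deadlocked set: J1 and J2.
Key observation: the cycle J1 -> J2 -> J1 can never break — each member waits on the next; no other process is dragged down with it.
The rest can finish in the order J6, J8, J4.
Walking it through:
  J6 waits on nothing -> runs at once and releases res-11 and res-1
  J8 waits on nothing -> runs at once and releases res-10 and res-14
  run J4 (all its waits — res-11, res-14 and res-1 — are resolved); releases res-16


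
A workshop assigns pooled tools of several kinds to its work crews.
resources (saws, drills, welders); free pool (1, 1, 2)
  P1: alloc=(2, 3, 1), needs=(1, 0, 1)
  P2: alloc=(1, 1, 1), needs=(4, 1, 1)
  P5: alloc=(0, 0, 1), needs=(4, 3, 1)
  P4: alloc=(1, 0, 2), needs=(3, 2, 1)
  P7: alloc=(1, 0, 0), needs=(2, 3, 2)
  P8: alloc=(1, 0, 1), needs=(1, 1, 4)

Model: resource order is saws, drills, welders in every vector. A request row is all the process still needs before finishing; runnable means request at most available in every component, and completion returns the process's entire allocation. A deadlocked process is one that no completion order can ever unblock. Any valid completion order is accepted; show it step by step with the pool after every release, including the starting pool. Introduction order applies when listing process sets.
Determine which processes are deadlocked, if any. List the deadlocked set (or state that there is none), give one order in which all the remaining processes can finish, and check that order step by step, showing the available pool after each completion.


Nothing here is deadlocked.
Key observation: P1 fits the free pool immediately, and its release cascades until everyone finishes.
One completion order for the rest: P1, P7, P2, P5, P8, P4. Check, step by step:
  pool = (1, 1, 2)
  P1 needs (1, 0, 1) <= (1, 1, 2) -> finishes; pool += (2, 3, 1) = (3, 4, 3)
  P7 needs (2, 3, 2) <= (3, 4, 3) -> finishes; pool += (1, 0, 0) = (4, 4, 3)
  P2 needs (4, 1, 1) <= (4, 4, 3) -> finishes; pool += (1, 1, 1) = (5, 5, 4)
  P5 needs (4, 3, 1) <= (5, 5, 4) -> finishes; pool += (0, 0, 1) = (5, 5, 5)
  P8 needs (1, 1, 4) <= (5, 5, 5) -> finishes; pool += (1, 0, 1) = (6, 5, 6)
  P4 needs (3, 2, 1) <= (6, 5, 6) -> finishes; pool += (1, 0, 2) = (7, 5, 8)


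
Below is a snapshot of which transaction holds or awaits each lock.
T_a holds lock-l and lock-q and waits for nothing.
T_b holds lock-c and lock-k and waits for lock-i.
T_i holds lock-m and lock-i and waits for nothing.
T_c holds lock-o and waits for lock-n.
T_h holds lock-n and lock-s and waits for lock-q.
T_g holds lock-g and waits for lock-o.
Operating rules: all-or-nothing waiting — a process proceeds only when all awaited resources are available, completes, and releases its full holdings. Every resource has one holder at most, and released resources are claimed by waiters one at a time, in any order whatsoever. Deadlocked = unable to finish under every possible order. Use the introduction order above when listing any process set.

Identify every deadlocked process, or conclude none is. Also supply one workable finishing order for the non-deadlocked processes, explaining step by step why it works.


The deadlocked set is empty.
Key observation: there is no circular wait here — follow any chain and it reaches a process that is free to run now.
The rest can finish in the order T_a, T_i, T_b, T_h, T_c, T_g.
Step-by-step check:
  T_a waits on nothing -> runs at once and releases lock-l and lock-q
  T_i waits on nothing -> runs at once and releases lock-m and lock-i
  run T_b (all its waits — lock-i — are resolved); releases lock-c and lock-k
  run T_h (all its waits — lock-q — are resolved); releases lock-n and lock-s
  run T_c (all its waits — lock-n — are resolved); releases lock-o
  run T_g (all its waits — lock-o — are resolved); releases lock-g


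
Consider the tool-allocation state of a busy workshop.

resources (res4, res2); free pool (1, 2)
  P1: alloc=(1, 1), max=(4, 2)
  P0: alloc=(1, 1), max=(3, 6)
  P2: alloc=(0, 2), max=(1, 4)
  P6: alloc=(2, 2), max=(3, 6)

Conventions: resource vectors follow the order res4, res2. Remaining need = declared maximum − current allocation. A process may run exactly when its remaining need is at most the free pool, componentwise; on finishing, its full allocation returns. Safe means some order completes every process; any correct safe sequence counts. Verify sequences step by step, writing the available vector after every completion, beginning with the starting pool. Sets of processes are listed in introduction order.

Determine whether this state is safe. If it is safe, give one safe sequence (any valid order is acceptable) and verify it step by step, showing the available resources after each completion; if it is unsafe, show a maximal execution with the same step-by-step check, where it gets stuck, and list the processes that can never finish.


SAFE, for example via the order P2, P6, P0, P1.
Key observation: P2 is the earliest step where a requested resource binds exactly: need (1, 2), pool (1, 2) at its turn.
Check, step by step:
  pool = (1, 2)
  run P2 (needs (1, 2), free (1, 2)); after release of (0, 2) the pool is (1, 4)
  run P6 (needs (1, 4), free (1, 4)); after release of (2, 2) the pool is (3, 6)
  run P0 (needs (2, 5), free (3, 6)); after release of (1, 1) the pool is (4, 7)
  run P1 (needs (3, 1), free (4, 7)); after release of (1, 1) the pool is (5, 8)


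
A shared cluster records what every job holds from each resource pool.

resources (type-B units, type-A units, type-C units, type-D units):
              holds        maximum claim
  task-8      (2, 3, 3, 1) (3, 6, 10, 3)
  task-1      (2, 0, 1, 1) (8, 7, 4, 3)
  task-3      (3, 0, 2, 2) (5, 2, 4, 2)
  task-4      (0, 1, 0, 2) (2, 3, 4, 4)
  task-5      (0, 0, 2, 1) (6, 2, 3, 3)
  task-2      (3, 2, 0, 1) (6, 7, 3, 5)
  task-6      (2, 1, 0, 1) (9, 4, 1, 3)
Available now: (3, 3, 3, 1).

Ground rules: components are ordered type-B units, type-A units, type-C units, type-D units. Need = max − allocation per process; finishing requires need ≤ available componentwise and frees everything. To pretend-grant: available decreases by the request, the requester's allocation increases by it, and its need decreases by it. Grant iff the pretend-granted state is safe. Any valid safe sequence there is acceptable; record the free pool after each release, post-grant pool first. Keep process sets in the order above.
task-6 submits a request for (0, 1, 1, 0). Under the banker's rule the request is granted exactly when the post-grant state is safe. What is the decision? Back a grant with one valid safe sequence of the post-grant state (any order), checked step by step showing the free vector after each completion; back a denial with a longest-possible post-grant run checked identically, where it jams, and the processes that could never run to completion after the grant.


DENY — the pretend-granted state is unsafe.
Key observation: after task-3, task-4, task-5 the pool peaks at (6, 3, 6, 6), and each blocked process is short somewhere: task-8 on type-C units; task-1 on type-A units; task-2 on type-A units; task-6 on type-B units.
On the post-grant state, task-3, task-4, task-5 is a maximal run — nothing extends it. Step-by-step check:
  pool = (3, 2, 2, 1)
  run task-3 (needs (2, 2, 2, 0), free (3, 2, 2, 1)); after release of (3, 0, 2, 2) the pool is (6, 2, 4, 3)
  run task-4 (needs (2, 2, 4, 2), free (6, 2, 4, 3)); after release of (0, 1, 0, 2) the pool is (6, 3, 4, 5)
  run task-5 (needs (6, 2, 1, 2), free (6, 3, 4, 5)); after release of (0, 0, 2, 1) the pool is (6, 3, 6, 6)
  task-8 cannot run: need (1, 3, 7, 2) vs free (6, 3, 6, 6) (insufficient type-C units)
  task-1 cannot run: need (6, 7, 3, 2) vs free (6, 3, 6, 6) (insufficient type-A units)
  task-2 cannot run: need (3, 5, 3, 4) vs free (6, 3, 6, 6) (insufficient type-A units)
  task-6 cannot run: need (7, 2, 0, 2) vs free (6, 3, 6, 6) (insufficient type-B units)
Had the request been granted, task-8, task-1, task-2 and task-6 could never finish.


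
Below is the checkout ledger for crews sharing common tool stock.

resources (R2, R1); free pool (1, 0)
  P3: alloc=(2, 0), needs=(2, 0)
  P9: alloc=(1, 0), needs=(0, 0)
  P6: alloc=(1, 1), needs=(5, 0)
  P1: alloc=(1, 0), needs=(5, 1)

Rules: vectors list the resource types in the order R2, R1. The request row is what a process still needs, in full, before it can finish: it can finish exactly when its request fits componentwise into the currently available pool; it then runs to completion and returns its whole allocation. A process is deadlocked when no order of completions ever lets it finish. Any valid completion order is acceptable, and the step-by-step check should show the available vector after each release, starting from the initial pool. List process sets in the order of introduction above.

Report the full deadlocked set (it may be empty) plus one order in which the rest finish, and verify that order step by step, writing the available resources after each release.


Deadlocked set: P6 and P1.
Key observation: after P9, P3 complete, (4, 0) is the best the pool ever gets, yet each leftover process wants more R2.
A valid finishing order for the others: P9, P3. Check, step by step:
  pool = (1, 0)
  P9 needs (0, 0) <= (1, 0) -> finishes; pool += (1, 0) = (2, 0)
  P3 needs (2, 0) <= (2, 0) -> finishes; pool += (2, 0) = (4, 0)
The blocked processes can never fit:
  P6 cannot run: need (5, 0) vs free (4, 0) (insufficient R2)
  P1 cannot run: need (5, 1) vs free (4, 0) (insufficient R2 and R1)
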